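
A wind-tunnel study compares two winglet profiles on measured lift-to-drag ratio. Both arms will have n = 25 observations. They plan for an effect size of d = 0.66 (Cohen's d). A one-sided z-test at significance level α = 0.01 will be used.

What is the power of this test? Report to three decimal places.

Noncentrality parameter: δ = d·√(n/2) = 0.66 × √(25/2) = 2.3335
Critical value for a one-sided test at α = 0.01: z_α = 2.326.
Power = Φ(δ − 2.326) = Φ(0.007) = 0.5028.

Power ≈ 0.503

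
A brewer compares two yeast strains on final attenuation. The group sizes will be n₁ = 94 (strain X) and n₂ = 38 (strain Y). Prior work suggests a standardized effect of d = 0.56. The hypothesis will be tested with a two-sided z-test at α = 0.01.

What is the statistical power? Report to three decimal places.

Power ≈ 0.632

Noncentrality parameter: δ = d / √(1/n₁ + 1/n₂) = 0.56 / √(1/94 + 1/38) = 2.9131
Critical value for a two-sided test at α = 0.01: z_{α/2} = 2.576.
Power = Φ(δ − 2.576) + Φ(−δ − 2.576) = Φ(0.337) + Φ(-5.489) = 0.6320 + 0.0000 = 0.6320.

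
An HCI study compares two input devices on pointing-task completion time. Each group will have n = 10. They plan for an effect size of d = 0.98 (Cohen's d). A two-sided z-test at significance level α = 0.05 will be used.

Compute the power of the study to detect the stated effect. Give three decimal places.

Power ≈ 0.592

Noncentrality parameter: δ = d·√(n/2) = 0.98 × √(10/2) = 2.1913
Two-sided α = 0.05 → critical value z_{0.025} = 1.960.
Power = Φ(δ − 1.960) + Φ(−δ − 1.960) = Φ(0.231) + Φ(-4.151) = 0.5915 + 0.0000 = 0.5915.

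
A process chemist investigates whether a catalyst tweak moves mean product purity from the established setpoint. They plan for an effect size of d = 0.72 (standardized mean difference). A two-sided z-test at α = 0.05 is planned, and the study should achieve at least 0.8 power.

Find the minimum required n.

For power 0.8 need Φ(δ − z_{0.025}) = 0.8, so δ = z_{0.025} + z_{0.20} = 1.960 + 0.842 = 2.802.
(The Φ(−δ − z_{α/2}) term is vanishingly small for δ > 0 and is dropped in the standard sample-size formula.)
δ = d·√n ⇒ n = (δ/d)² = (2.802 / 0.72)² = 15.14.
Round up to the next whole unit.

n = 16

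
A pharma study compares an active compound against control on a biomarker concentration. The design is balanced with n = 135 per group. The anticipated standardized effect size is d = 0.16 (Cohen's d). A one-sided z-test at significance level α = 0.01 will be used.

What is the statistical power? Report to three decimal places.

Noncentrality parameter: δ = d·√(n/2) = 0.16 × √(135/2) = 1.3145
One-sided α = 0.01 → critical value z_{0.01} = 2.326.
Power = P(Z > 2.326 − δ) = Φ(-1.012) = 0.1558.

Power ≈ 0.156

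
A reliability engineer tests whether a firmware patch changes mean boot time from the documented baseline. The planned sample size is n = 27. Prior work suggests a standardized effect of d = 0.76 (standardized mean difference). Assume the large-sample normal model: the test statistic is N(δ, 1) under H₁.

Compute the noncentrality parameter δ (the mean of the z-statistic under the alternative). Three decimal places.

δ ≈ 3.949

δ = d·√n = 0.76 × √27 = 3.9491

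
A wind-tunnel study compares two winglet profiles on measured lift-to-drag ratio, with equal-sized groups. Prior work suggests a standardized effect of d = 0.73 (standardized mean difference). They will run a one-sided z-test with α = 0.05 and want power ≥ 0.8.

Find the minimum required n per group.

n = 24 per group

For power 0.8 need Φ(δ − z_{0.05}) = 0.8, so δ = z_{0.05} + z_{0.20} = 1.645 + 0.842 = 2.486.
δ = d·√(n/2) ⇒ n = 2(δ/d)² = 2 × (2.486 / 0.73)² = 23.20.
Round up to the next whole unit.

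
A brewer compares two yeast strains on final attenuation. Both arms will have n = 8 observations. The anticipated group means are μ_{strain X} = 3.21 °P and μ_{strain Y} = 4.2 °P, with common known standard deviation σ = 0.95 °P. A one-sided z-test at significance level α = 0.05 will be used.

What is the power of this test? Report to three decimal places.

Power ≈ 0.670

Standardized effect: d = |μ_{strain X} − μ_{strain Y}| / σ = |3.21 − 4.2| / 0.95 = 1.0421
Noncentrality parameter: δ = d·√(n/2) = 1.0421 × √(8/2) = 2.0842
Critical value for a one-sided test at α = 0.05: z_α = 1.645.
Power = Φ(δ − 1.645) = Φ(0.439) = 0.6698.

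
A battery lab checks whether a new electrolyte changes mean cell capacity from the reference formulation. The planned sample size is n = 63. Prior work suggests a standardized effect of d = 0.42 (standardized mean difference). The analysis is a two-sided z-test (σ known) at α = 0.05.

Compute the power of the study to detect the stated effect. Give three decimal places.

Power ≈ 0.915

Noncentrality parameter: δ = d·√n = 0.42 × √63 = 3.3336
Critical value for a two-sided test at α = 0.05: z_{α/2} = 1.960.
Power = Φ(δ − 1.960) + Φ(−δ − 1.960) = Φ(1.374) + Φ(-5.294) = 0.9152 + 0.0000 = 0.9152.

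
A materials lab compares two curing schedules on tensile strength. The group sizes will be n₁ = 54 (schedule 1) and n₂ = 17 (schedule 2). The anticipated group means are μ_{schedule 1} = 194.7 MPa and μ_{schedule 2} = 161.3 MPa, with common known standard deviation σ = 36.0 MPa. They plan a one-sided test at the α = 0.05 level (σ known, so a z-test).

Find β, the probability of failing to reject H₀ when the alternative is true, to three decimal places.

β ≈ 0.045

Standardized effect: d = |μ_{schedule 1} − μ_{schedule 2}| / σ = |194.7 − 161.3| / 36.0 = 0.9278
Noncentrality parameter: δ = d / √(1/n₁ + 1/n₂) = 0.9278 / √(1/54 + 1/17) = 3.3361
Critical value for a one-sided test at α = 0.05: z_α = 1.645.
Power = Φ(δ − 1.645) = Φ(1.691) = 0.9546.
Type II error: β = 1 − power = 1 − 0.9546 = 0.0454.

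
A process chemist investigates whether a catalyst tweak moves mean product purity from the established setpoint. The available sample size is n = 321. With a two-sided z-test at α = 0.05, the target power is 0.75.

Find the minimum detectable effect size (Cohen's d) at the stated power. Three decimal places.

d ≈ 0.147

Need Φ(δ − 1.960) = 0.75, so δ = 1.960 + 0.674 = 2.634.
(The second rejection-region term Φ(−δ − z_{α/2}) is negligible and dropped.)
δ = d·√n ⇒ d = δ/√n = 2.634/√321 = 0.1470.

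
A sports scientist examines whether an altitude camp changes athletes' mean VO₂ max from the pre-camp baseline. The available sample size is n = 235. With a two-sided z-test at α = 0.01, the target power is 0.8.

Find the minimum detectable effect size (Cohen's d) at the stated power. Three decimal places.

d ≈ 0.223

Required noncentrality: δ = z_{0.005} + z_{0.20} = 2.576 + 0.842 = 3.417.
(The second rejection-region term Φ(−δ − z_{α/2}) is negligible and dropped.)
δ = d·√n ⇒ d = δ/√n = 3.417/√235 = 0.2229.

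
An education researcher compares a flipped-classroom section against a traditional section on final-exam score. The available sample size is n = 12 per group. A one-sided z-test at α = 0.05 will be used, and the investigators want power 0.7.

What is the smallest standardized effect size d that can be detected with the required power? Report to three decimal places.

d ≈ 0.886

Need Φ(δ − 1.645) = 0.7, so δ = 1.645 + 0.524 = 2.169.
δ = d·√(n/2) ⇒ d = δ/√(n/2) = 2.169/√(12/2) = 0.8856.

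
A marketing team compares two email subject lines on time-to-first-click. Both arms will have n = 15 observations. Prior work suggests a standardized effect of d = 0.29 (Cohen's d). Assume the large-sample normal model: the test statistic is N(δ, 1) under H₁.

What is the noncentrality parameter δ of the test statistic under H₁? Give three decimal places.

The noncentrality parameter scales effect size by the design's sample-size factor: δ = d·√(n/2) = 0.29 × √(15/2) = 0.7942

δ ≈ 0.794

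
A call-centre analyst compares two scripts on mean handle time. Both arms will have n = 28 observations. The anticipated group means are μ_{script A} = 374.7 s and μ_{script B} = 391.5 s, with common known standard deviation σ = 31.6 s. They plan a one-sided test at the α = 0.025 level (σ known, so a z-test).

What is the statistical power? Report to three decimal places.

Power ≈ 0.512

Standardized effect: d = |μ_{script A} − μ_{script B}| / σ = |374.7 − 391.5| / 31.6 = 0.5316
Noncentrality parameter: δ = d·√(n/2) = 0.5316 × √(28/2) = 1.9892
Critical value for a one-sided test at α = 0.025: z_α = 1.960.
Power = P(Z > 1.960 − δ) = Φ(0.029) = 0.5117.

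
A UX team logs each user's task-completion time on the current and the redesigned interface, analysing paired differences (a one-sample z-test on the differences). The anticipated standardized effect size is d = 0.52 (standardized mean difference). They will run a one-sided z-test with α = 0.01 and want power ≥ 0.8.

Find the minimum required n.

For power 0.8 need Φ(δ − z_{0.01}) = 0.8, so δ = z_{0.01} + z_{0.20} = 2.326 + 0.842 = 3.168.
δ = d·√n ⇒ n = (δ/d)² = (3.168 / 0.52)² = 37.12.
Round up to the next whole unit.

n = 38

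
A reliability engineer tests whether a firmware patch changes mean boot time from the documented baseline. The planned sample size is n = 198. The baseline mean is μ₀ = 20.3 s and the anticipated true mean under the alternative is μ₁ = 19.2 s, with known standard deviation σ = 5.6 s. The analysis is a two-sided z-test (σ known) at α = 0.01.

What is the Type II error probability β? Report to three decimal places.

Standardized effect: d = |μ₁ − μ₀| / σ = |19.2 − 20.3| / 5.6 = 0.1964
Noncentrality parameter: δ = d·√n = 0.1964 × √198 = 2.7640
Critical value for a two-sided test at α = 0.01: z_{α/2} = 2.576.
Power = Φ(δ − 2.576) + Φ(−δ − 2.576) = Φ(0.188) + Φ(-5.340) = 0.5746 + 0.0000 = 0.5746.
Type II error: β = 1 − power = 1 − 0.5746 = 0.4254.

β ≈ 0.425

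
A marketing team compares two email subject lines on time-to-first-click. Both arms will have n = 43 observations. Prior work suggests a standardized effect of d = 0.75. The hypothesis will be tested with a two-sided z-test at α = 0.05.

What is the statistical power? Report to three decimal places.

Power ≈ 0.935

Noncentrality parameter: δ = d·√(n/2) = 0.75 × √(43/2) = 3.4776
Two-sided α = 0.05 → critical value z_{0.025} = 1.960.
Power = Φ(δ − 1.960) + Φ(−δ − 1.960) = Φ(1.518) + Φ(-5.438) = 0.9354 + 0.0000 = 0.9354.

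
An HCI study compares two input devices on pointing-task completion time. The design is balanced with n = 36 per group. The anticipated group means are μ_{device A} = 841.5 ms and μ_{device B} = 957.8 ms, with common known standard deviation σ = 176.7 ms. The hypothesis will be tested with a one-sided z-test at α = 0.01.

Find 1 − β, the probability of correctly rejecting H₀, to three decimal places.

Standardized effect: d = |μ_{device A} − μ_{device B}| / σ = |841.5 − 957.8| / 176.7 = 0.6582
Noncentrality parameter: λ = d·√(n/2) = 0.6582 × √(36/2) = 2.7924
Critical value for a one-sided test at α = 0.01: z_α = 2.326.
Power = P(Z > 2.326 − λ) = Φ(0.466) = 0.6794.

Power ≈ 0.679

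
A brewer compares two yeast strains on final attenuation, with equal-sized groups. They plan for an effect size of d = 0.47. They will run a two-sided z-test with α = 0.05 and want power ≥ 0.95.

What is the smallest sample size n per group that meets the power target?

n = 118 per group

Set Φ(δ − 1.960) = 0.95; then δ − 1.960 = Φ⁻¹(0.95) = 1.645, giving δ = 3.605.
(For δ > 0 the lower-tail rejection region contributes negligibly to power, so the one-term inversion is standard.)
δ = d·√(n/2) ⇒ n = 2(δ/d)² = 2 × (3.605 / 0.47)² = 117.65.
Round up to the next whole unit.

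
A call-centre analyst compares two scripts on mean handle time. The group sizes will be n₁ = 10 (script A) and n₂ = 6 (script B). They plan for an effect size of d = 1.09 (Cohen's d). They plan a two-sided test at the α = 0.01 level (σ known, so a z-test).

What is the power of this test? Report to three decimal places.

Noncentrality parameter: δ = d / √(1/n₁ + 1/n₂) = 1.09 / √(1/10 + 1/6) = 2.1108
Critical value for a two-sided test at α = 0.01: z_{α/2} = 2.576.
Power = Φ(δ − 2.576) + Φ(−δ − 2.576) = Φ(-0.465) + Φ(-4.687) = 0.3209 + 0.0000 = 0.3209.

Power ≈ 0.321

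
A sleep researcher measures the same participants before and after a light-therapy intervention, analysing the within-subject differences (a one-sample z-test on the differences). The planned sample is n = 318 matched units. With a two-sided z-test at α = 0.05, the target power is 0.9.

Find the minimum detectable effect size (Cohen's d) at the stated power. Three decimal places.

d ≈ 0.182

Required noncentrality: δ = z_{0.025} + z_{0.10} = 1.960 + 1.282 = 3.242.
(Lower-tail contribution to power is negligible for δ > 0.)
δ = d·√n ⇒ d = δ/√n = 3.242/√318 = 0.1818.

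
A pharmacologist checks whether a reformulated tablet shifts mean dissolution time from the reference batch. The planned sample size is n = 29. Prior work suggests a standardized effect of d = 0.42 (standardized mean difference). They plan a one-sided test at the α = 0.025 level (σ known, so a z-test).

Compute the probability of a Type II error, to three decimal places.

Noncentrality parameter: δ = d·√n = 0.42 × √29 = 2.2618
One-sided α = 0.025 → critical value z_{0.025} = 1.960.
Power = Φ(δ − 1.960) = Φ(0.302) = 0.6186.
Type II error: β = 1 − power = 1 − 0.6186 = 0.3814.

β ≈ 0.381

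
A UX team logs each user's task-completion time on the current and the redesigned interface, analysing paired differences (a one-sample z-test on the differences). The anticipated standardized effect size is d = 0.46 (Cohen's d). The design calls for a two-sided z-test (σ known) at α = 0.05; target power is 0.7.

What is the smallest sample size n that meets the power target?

n = 30

For power 0.7 need Φ(δ − z_{0.025}) = 0.7, so δ = z_{0.025} + z_{0.30} = 1.960 + 0.524 = 2.484.
(Ignoring the negligible lower-tail rejection probability gives the usual closed-form inversion.)
δ = d·√n ⇒ n = (δ/d)² = (2.484 / 0.46)² = 29.17.
Round up to the next whole unit.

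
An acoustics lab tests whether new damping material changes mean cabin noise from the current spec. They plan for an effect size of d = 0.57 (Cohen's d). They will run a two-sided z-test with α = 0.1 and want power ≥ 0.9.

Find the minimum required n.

n = 27

Set Φ(δ − 1.645) = 0.9; then δ − 1.645 = Φ⁻¹(0.9) = 1.282, giving δ = 2.926.
(Ignoring the negligible lower-tail rejection probability gives the usual closed-form inversion.)
δ = d·√n ⇒ n = (δ/d)² = (2.926 / 0.57)² = 26.36.
Round up to the next whole unit.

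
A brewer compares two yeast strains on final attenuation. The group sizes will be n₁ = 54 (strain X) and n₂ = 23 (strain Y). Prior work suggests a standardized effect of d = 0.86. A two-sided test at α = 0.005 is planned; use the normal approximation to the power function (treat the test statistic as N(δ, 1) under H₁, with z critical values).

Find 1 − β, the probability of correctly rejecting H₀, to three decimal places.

Power ≈ 0.741

Noncentrality parameter: δ = d / √(1/n₁ + 1/n₂) = 0.86 / √(1/54 + 1/23) = 3.4539
Two-sided α = 0.005 → critical value z_{0.0025} = 2.807.
Power = Φ(δ − 2.807) + Φ(−δ − 2.807) = Φ(0.647) + Φ(-6.261) = 0.7412 + 0.0000 = 0.7412.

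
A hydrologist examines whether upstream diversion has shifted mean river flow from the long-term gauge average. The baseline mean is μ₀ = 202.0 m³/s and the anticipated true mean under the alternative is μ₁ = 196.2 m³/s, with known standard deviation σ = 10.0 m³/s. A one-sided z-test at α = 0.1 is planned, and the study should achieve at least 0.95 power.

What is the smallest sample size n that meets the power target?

n = 26

Standardized effect: d = |μ₁ − μ₀| / σ = |196.2 − 202.0| / 10.0 = 0.5800
Set Φ(δ − 1.282) = 0.95; then δ − 1.282 = Φ⁻¹(0.95) = 1.645, giving δ = 2.926.
δ = d·√n ⇒ n = (δ/d)² = (2.926 / 0.5800)² = 25.46.
Rounding up, n = 26.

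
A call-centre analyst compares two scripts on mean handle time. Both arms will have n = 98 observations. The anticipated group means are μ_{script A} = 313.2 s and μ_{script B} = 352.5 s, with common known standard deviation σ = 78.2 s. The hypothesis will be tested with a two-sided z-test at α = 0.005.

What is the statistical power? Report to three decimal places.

Power ≈ 0.761

Standardized effect: d = |μ_{script A} − μ_{script B}| / σ = |313.2 − 352.5| / 78.2 = 0.5026
Noncentrality parameter: δ = d·√(n/2) = 0.5026 × √(98/2) = 3.5179
Two-sided α = 0.005 → critical value z_{0.0025} = 2.807.
Power = Φ(δ − 2.807) + Φ(−δ − 2.807) = Φ(0.711) + Φ(-6.325) = 0.7614 + 0.0000 = 0.7614.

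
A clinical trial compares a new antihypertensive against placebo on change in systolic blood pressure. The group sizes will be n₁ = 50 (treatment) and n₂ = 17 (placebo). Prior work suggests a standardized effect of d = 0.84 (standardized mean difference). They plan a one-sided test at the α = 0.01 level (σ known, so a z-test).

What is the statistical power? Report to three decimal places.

Power ≈ 0.747

Noncentrality parameter: λ = d / √(1/n₁ + 1/n₂) = 0.84 / √(1/50 + 1/17) = 2.9919
One-sided α = 0.01 → critical value z_{0.01} = 2.326.
Power = P(Z > 2.326 − λ) = Φ(0.666) = 0.7472.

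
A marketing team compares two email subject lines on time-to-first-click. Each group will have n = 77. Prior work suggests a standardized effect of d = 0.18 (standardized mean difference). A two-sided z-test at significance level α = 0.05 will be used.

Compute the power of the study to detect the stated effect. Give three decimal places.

Noncentrality parameter: δ = d·√(n/2) = 0.18 × √(77/2) = 1.1169
Critical value for a two-sided test at α = 0.05: z_{α/2} = 1.960.
Power = Φ(δ − 1.960) + Φ(−δ − 1.960) = Φ(-0.843) + Φ(-3.077) = 0.1996 + 0.0010 = 0.2006.

Power ≈ 0.201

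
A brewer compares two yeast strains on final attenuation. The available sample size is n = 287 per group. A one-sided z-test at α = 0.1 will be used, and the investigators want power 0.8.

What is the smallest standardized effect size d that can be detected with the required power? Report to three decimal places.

Need Φ(δ − 1.282) = 0.8, so δ = 1.282 + 0.842 = 2.123.
δ = d·√(n/2) ⇒ d = δ/√(n/2) = 2.123/√(287/2) = 0.1772.

d ≈ 0.177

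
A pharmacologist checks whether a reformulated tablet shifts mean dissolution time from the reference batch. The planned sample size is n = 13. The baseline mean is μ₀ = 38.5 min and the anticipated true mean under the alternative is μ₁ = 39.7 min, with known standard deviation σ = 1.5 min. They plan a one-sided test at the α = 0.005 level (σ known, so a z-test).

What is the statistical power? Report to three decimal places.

Power ≈ 0.621

Standardized effect: d = |μ₁ − μ₀| / σ = |39.7 − 38.5| / 1.5 = 0.8000
Noncentrality parameter: δ = d·√n = 0.8000 × √13 = 2.8844
Critical value for a one-sided test at α = 0.005: z_α = 2.576.
Power = Φ(δ − 2.576) = Φ(0.309) = 0.6212.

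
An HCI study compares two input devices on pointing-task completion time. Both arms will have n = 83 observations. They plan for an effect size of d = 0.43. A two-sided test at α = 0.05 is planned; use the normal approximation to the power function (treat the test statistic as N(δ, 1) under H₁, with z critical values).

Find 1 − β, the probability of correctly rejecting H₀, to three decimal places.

Power ≈ 0.791

Noncentrality parameter: δ = d·√(n/2) = 0.43 × √(83/2) = 2.7701
Two-sided α = 0.05 → critical value z_{0.025} = 1.960.
Power = Φ(δ − 1.960) + Φ(−δ − 1.960) = Φ(0.810) + Φ(-4.730) = 0.7911 + 0.0000 = 0.7911.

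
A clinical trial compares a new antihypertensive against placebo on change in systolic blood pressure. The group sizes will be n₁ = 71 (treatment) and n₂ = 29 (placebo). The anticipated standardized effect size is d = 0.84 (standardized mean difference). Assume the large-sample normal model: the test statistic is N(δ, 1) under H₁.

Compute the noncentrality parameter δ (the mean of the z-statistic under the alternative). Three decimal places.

δ = d / √(1/n₁ + 1/n₂) = 0.84 / √(1/71 + 1/29) = 3.8116

δ ≈ 3.812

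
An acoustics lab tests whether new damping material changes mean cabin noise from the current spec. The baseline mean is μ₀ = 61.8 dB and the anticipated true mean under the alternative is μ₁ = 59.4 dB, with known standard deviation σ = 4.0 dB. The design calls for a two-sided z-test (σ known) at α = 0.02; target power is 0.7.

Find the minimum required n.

n = 23

Standardized effect: d = |μ₁ − μ₀| / σ = |59.4 − 61.8| / 4.0 = 0.6000
For power 0.7 need Φ(δ − z_{0.01}) = 0.7, so δ = z_{0.01} + z_{0.30} = 2.326 + 0.524 = 2.851.
(Ignoring the negligible lower-tail rejection probability gives the usual closed-form inversion.)
δ = d·√n ⇒ n = (δ/d)² = (2.851 / 0.6000)² = 22.57.
Rounding up, n = 23.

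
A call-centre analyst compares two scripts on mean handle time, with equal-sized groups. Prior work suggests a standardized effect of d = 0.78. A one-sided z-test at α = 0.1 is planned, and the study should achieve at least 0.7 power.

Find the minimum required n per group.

Set Φ(δ − 1.282) = 0.7; then δ − 1.282 = Φ⁻¹(0.7) = 0.524, giving δ = 1.806.
δ = d·√(n/2) ⇒ n = 2(δ/d)² = 2 × (1.806 / 0.78)² = 10.72.
Rounding up, n = 11 per group.

n = 11 per group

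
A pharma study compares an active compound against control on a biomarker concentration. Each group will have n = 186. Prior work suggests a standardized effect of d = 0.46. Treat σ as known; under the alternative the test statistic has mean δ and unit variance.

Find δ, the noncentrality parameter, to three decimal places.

The noncentrality parameter scales effect size by the design's sample-size factor: δ = d·√(n/2) = 0.46 × √(186/2) = 4.4361

δ ≈ 4.436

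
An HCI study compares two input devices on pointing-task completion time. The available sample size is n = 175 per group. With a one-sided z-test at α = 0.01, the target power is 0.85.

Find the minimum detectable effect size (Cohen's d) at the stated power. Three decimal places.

d ≈ 0.359

Required noncentrality: δ = z_{0.01} + z_{0.15} = 2.326 + 1.036 = 3.363.
δ = d·√(n/2) ⇒ d = δ/√(n/2) = 3.363/√(175/2) = 0.3595.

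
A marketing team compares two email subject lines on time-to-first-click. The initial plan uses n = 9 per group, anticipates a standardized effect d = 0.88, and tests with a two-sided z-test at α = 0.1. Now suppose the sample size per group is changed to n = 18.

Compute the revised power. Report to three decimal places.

With n = 18 per group: δ = d·√(n/2) = 0.88 × √(18/2) = 2.6400. Critical value z_{0.05} = 1.645.
Revised power = Φ(δ − 1.645) + Φ(−δ − 1.645) = Φ(0.995) + Φ(-4.285) = 0.8402 + 0.0000 = 0.8402.

Power ≈ 0.840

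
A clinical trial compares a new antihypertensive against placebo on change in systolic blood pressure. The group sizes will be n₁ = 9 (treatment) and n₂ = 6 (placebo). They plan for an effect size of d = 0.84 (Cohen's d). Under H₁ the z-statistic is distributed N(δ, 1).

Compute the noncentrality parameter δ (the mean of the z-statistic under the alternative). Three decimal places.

δ ≈ 1.594

δ = d / √(1/n₁ + 1/n₂) = 0.84 / √(1/9 + 1/6) = 1.5938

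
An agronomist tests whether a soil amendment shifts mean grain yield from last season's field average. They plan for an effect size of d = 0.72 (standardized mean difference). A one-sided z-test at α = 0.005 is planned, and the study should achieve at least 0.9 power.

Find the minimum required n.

n = 29

For power 0.9 need Φ(δ − z_{0.005}) = 0.9, so δ = z_{0.005} + z_{0.10} = 2.576 + 1.282 = 3.857.
δ = d·√n ⇒ n = (δ/d)² = (3.857 / 0.72)² = 28.70.
Round up to the next whole unit.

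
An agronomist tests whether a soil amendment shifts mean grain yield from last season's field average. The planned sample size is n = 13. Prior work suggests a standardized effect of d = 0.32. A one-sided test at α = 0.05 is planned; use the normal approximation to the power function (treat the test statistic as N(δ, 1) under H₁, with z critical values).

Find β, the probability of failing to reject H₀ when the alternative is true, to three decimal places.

Noncentrality parameter: δ = d·√n = 0.32 × √13 = 1.1538
Critical value for a one-sided test at α = 0.05: z_α = 1.645.
Power = P(Z > 1.645 − δ) = Φ(-0.491) = 0.3117.
Type II error: β = 1 − power = 1 − 0.3117 = 0.6883.

β ≈ 0.688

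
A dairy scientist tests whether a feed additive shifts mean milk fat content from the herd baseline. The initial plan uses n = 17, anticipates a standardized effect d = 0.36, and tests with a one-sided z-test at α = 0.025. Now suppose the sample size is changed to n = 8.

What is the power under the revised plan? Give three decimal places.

Power ≈ 0.173

With n = 8: δ = d·√n = 0.36 × √8 = 1.0182. Critical value z_{0.025} = 1.960.
Revised power = Φ(δ − 1.960) = Φ(-0.942) = 0.1732.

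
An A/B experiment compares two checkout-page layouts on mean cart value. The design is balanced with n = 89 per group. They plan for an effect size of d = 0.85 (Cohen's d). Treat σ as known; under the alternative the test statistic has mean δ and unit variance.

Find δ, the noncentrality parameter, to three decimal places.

δ ≈ 5.670

The noncentrality parameter scales effect size by the design's sample-size factor: δ = d·√(n/2) = 0.85 × √(89/2) = 5.6702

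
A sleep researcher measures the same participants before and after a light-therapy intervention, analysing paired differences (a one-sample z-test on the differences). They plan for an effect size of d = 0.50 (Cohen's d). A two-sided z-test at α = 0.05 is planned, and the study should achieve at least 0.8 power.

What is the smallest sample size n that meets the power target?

n = 32

Set Φ(δ − 1.960) = 0.8; then δ − 1.960 = Φ⁻¹(0.8) = 0.842, giving δ = 2.802.
(Ignoring the negligible lower-tail rejection probability gives the usual closed-form inversion.)
δ = d·√n ⇒ n = (δ/d)² = (2.802 / 0.50)² = 31.40.
Round up to the next whole unit.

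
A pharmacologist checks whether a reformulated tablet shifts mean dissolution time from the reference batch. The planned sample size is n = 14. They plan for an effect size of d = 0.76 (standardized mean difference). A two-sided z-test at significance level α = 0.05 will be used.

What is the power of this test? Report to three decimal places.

Noncentrality parameter: δ = d·√n = 0.76 × √14 = 2.8437
Critical value for a two-sided test at α = 0.05: z_{α/2} = 1.960.
Power = Φ(δ − 1.960) + Φ(−δ − 1.960) = Φ(0.884) + Φ(-4.804) = 0.8116 + 0.0000 = 0.8116.

Power ≈ 0.812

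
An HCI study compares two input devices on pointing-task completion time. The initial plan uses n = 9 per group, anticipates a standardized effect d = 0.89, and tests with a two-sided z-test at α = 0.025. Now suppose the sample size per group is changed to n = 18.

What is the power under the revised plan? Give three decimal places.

With n = 18 per group: δ = d·√(n/2) = 0.89 × √(18/2) = 2.6700. Critical value z_{0.0125} = 2.241.
Revised power = Φ(δ − 2.241) + Φ(−δ − 2.241) = Φ(0.429) + Φ(-4.911) = 0.6659 + 0.0000 = 0.6659.

Power ≈ 0.666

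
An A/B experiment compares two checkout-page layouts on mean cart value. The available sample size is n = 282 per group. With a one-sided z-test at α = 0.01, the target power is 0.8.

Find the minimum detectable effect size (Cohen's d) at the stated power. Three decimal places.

d ≈ 0.267

Required noncentrality: δ = z_{0.01} + z_{0.20} = 2.326 + 0.842 = 3.168.
δ = d·√(n/2) ⇒ d = δ/√(n/2) = 3.168/√(282/2) = 0.2668.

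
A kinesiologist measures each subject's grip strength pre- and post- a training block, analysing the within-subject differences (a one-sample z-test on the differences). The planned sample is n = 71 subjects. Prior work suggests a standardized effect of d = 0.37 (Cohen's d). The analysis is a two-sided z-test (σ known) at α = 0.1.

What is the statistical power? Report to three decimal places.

Noncentrality parameter: δ = d·√n = 0.37 × √71 = 3.1177
Two-sided α = 0.1 → critical value z_{0.05} = 1.645.
Power = Φ(δ − 1.645) + Φ(−δ − 1.645) = Φ(1.473) + Φ(-4.763) = 0.9296 + 0.0000 = 0.9296.

Power ≈ 0.930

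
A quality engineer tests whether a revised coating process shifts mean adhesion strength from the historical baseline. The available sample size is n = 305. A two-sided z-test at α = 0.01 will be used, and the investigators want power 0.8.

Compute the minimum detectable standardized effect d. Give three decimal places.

Need Φ(δ − 2.576) = 0.8, so δ = 2.576 + 0.842 = 3.417.
(Lower-tail contribution to power is negligible for δ > 0.)
δ = d·√n ⇒ d = δ/√n = 3.417/√305 = 0.1957.

d ≈ 0.196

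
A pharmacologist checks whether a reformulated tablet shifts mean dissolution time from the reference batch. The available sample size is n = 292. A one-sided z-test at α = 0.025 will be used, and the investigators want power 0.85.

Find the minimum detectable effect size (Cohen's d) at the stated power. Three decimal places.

Need Φ(δ − 1.960) = 0.85, so δ = 1.960 + 1.036 = 2.996.
δ = d·√n ⇒ d = δ/√n = 2.996/√292 = 0.1754.

d ≈ 0.175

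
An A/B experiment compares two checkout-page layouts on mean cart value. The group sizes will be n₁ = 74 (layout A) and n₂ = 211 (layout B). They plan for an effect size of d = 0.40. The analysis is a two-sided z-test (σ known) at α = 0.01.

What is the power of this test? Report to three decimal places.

Noncentrality parameter: δ = d / √(1/n₁ + 1/n₂) = 0.40 / √(1/74 + 1/211) = 2.9607
Critical value for a two-sided test at α = 0.01: z_{α/2} = 2.576.
Power = Φ(δ − 2.576) + Φ(−δ − 2.576) = Φ(0.385) + Φ(-5.537) = 0.6498 + 0.0000 = 0.6498.

Power ≈ 0.650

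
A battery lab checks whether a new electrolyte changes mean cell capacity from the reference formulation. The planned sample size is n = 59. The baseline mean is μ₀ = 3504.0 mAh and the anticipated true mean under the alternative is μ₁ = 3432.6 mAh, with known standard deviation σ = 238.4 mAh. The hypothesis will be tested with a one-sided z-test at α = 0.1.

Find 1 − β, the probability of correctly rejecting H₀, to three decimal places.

Standardized effect: d = |μ₁ − μ₀| / σ = |3432.6 − 3504.0| / 238.4 = 0.2995
Noncentrality parameter: δ = d·√n = 0.2995 × √59 = 2.3005
One-sided α = 0.1 → critical value z_{0.1} = 1.282.
Power = P(Z > 1.282 − δ) = Φ(1.019) = 0.8459.

Power ≈ 0.846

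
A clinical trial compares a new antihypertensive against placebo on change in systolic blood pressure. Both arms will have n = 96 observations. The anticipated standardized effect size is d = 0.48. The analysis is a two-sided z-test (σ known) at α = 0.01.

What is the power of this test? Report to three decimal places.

Power ≈ 0.773

Noncentrality parameter: δ = d·√(n/2) = 0.48 × √(96/2) = 3.3255
Two-sided α = 0.01 → critical value z_{0.005} = 2.576.
Power = Φ(δ − 2.576) + Φ(−δ − 2.576) = Φ(0.750) + Φ(-5.901) = 0.7733 + 0.0000 = 0.7733.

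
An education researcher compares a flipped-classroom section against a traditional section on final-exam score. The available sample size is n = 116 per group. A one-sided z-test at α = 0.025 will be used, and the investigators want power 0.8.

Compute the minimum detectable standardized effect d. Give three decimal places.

Need Φ(δ − 1.960) = 0.8, so δ = 1.960 + 0.842 = 2.802.
δ = d·√(n/2) ⇒ d = δ/√(n/2) = 2.802/√(116/2) = 0.3679.

d ≈ 0.368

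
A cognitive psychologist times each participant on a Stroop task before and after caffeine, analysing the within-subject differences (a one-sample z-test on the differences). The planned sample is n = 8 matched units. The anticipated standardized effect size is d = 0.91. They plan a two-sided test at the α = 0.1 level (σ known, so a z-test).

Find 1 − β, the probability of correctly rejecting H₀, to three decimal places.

Power ≈ 0.824

Noncentrality parameter: δ = d·√n = 0.91 × √8 = 2.5739
Critical value for a two-sided test at α = 0.1: z_{α/2} = 1.645.
Power = Φ(δ − 1.645) + Φ(−δ − 1.645) = Φ(0.929) + Φ(-4.219) = 0.8236 + 0.0000 = 0.8236.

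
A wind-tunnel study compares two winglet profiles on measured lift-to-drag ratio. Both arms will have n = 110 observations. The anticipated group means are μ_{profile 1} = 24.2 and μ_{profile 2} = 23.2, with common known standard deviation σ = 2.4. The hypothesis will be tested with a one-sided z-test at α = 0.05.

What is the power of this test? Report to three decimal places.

Standardized effect: d = |μ_{profile 1} − μ_{profile 2}| / σ = |24.2 − 23.2| / 2.4 = 0.4167
Noncentrality parameter: δ = d·√(n/2) = 0.4167 × √(110/2) = 3.0901
Critical value for a one-sided test at α = 0.05: z_α = 1.645.
Power = P(Z > 1.645 − δ) = Φ(1.445) = 0.9258.

Power ≈ 0.926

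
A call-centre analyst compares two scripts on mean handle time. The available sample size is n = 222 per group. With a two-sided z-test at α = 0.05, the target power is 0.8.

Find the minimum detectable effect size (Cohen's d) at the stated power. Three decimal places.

d ≈ 0.266

Need Φ(δ − 1.960) = 0.8, so δ = 1.960 + 0.842 = 2.802.
(The second rejection-region term Φ(−δ − z_{α/2}) is negligible and dropped.)
δ = d·√(n/2) ⇒ d = δ/√(n/2) = 2.802/√(222/2) = 0.2659.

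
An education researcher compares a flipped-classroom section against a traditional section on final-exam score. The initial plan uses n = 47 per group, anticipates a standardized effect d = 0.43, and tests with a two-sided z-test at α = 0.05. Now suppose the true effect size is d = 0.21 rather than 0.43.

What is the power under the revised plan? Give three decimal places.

Power ≈ 0.175

With d = 0.21: δ = d·√(n/2) = 0.21 × √(47/2) = 1.0180. Critical value z_{0.025} = 1.960.
Revised power = Φ(δ − 1.960) + Φ(−δ − 1.960) = Φ(-0.942) + Φ(-2.978) = 0.1731 + 0.0015 = 0.1746.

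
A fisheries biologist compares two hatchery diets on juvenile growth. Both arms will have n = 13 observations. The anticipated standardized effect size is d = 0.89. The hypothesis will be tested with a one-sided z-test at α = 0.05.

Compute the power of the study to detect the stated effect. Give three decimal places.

Noncentrality parameter: δ = d·√(n/2) = 0.89 × √(13/2) = 2.2691
Critical value for a one-sided test at α = 0.05: z_α = 1.645.
Power = P(Z > 1.645 − δ) = Φ(0.624) = 0.7338.

Power ≈ 0.734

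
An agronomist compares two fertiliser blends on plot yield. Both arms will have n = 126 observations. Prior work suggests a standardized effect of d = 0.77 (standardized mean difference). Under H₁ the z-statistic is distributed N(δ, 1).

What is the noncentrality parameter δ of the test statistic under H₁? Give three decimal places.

δ ≈ 6.112

δ = d·√(n/2) = 0.77 × √(126/2) = 6.1117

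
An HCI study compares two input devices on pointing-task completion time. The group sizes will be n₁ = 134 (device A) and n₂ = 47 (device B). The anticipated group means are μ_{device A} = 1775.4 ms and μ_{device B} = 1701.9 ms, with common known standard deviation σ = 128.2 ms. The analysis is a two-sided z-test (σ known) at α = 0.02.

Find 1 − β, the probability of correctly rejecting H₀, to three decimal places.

Standardized effect: d = |μ_{device A} − μ_{device B}| / σ = |1775.4 − 1701.9| / 128.2 = 0.5733
Noncentrality parameter: δ = d / √(1/n₁ + 1/n₂) = 0.5733 / √(1/134 + 1/47) = 3.3819
Critical value for a two-sided test at α = 0.02: z_{α/2} = 2.326.
Power = Φ(δ − 2.326) + Φ(−δ − 2.326) = Φ(1.056) + Φ(-5.708) = 0.8544 + 0.0000 = 0.8544.

Power ≈ 0.854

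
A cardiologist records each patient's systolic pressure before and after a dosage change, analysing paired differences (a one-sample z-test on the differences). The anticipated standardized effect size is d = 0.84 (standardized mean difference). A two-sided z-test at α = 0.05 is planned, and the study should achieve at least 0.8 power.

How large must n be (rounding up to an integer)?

Set Φ(δ − 1.960) = 0.8; then δ − 1.960 = Φ⁻¹(0.8) = 0.842, giving δ = 2.802.
(The Φ(−δ − z_{α/2}) term is vanishingly small for δ > 0 and is dropped in the standard sample-size formula.)
δ = d·√n ⇒ n = (δ/d)² = (2.802 / 0.84)² = 11.12.
Round up to the next whole unit.

n = 12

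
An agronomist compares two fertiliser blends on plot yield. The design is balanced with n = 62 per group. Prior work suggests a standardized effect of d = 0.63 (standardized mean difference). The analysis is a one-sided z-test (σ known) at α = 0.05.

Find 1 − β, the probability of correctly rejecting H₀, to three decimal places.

Noncentrality parameter: δ = d·√(n/2) = 0.63 × √(62/2) = 3.5077
Critical value for a one-sided test at α = 0.05: z_α = 1.645.
Power = P(Z > 1.645 − δ) = Φ(1.863) = 0.9688.

Power ≈ 0.969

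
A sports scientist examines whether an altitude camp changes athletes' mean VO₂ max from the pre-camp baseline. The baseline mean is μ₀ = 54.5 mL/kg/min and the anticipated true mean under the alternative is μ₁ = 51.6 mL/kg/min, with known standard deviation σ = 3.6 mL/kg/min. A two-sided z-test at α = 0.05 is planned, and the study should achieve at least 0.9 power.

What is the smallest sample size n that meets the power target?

n = 17

Standardized effect: d = |μ₁ − μ₀| / σ = |51.6 − 54.5| / 3.6 = 0.8056
Set Φ(δ − 1.960) = 0.9; then δ − 1.960 = Φ⁻¹(0.9) = 1.282, giving δ = 3.242.
(The Φ(−δ − z_{α/2}) term is vanishingly small for δ > 0 and is dropped in the standard sample-size formula.)
δ = d·√n ⇒ n = (δ/d)² = (3.242 / 0.8056)² = 16.19.
Round up to the next whole unit.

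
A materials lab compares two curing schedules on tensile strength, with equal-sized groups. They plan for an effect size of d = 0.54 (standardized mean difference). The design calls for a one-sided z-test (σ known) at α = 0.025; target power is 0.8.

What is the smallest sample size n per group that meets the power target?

For power 0.8 need Φ(δ − z_{0.025}) = 0.8, so δ = z_{0.025} + z_{0.20} = 1.960 + 0.842 = 2.802.
δ = d·√(n/2) ⇒ n = 2(δ/d)² = 2 × (2.802 / 0.54)² = 53.83.
Round up to the next whole unit.

n = 54 per group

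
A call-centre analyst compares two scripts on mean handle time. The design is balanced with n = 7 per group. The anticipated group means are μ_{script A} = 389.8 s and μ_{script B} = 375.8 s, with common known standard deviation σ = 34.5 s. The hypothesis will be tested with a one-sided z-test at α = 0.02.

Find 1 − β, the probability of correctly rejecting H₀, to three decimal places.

Power ≈ 0.098

Standardized effect: d = |μ_{script A} − μ_{script B}| / σ = |389.8 − 375.8| / 34.5 = 0.4058
Noncentrality parameter: λ = d·√(n/2) = 0.4058 × √(7/2) = 0.7592
One-sided α = 0.02 → critical value z_{0.02} = 2.054.
Power = Φ(λ − 2.054) = Φ(-1.295) = 0.0977.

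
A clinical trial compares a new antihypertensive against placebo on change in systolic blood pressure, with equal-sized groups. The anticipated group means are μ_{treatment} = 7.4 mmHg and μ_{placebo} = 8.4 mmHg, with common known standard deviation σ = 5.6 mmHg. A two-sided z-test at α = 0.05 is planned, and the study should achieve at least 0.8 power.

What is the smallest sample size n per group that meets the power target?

n = 493 per group

Standardized effect: d = |μ_{treatment} − μ_{placebo}| / σ = |7.4 − 8.4| / 5.6 = 0.1786
Set Φ(δ − 1.960) = 0.8; then δ − 1.960 = Φ⁻¹(0.8) = 0.842, giving δ = 2.802.
(Ignoring the negligible lower-tail rejection probability gives the usual closed-form inversion.)
δ = d·√(n/2) ⇒ n = 2(δ/d)² = 2 × (2.802 / 0.1786)² = 492.28.
Rounding up, n = 493 per group.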